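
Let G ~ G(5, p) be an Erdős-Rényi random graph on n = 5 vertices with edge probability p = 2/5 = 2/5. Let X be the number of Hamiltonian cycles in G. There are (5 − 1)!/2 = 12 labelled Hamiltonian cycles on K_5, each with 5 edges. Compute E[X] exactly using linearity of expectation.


K_5 has (5 − 1)!/2 = 12 labelled Hamiltonian cycles.
For each such Hamiltonian cycle H, let X_H = 1 if all 5 edges of H are present in G. Then P[X_H = 1] = p^{5} = (2/5)^{5} = 32/3125.
By linearity: E[X] = Σ_H E[X_H] = 12 · p^{5} = 12 · 32/3125 = 384/3125.
Numerically: E[X] ≈ 0.12288.

E[X] = 12 · (2/5)^{5} = 384/3125 ≈ 0.12288.


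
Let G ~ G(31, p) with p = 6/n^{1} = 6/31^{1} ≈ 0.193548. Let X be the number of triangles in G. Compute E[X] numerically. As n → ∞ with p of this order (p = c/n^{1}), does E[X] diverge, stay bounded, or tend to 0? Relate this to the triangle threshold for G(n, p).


Number of potential triangles: C(31, 3) = 4495.
Each occurs with probability p³ ≈ (0.193548)³ ≈ 7.25051190e-03.
By linearity: E[X] = C(31, 3)·p³ ≈ 4495 · 7.25051190e-03 ≈ 32.591051.
Here α = 1, so p = 6/n is exactly at the triangle threshold p ~ 1/n. Asymptotically E[X] → c³/6 = 6³/6 = 36 ≈ 36.000000, a bounded constant. In this regime the triangle count is asymptotically Poisson(c³/6).

E[X] ≈ 32.591051; in regime p = Θ(1/n^{1}) E[X] stays bounded (at the triangle threshold p ~ 1/n).


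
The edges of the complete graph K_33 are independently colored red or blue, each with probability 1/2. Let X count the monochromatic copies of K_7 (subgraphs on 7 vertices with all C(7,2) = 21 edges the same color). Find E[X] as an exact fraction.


Let X = Σ_S X_S over the C(33, 7) = 4272048 subsets S of size 7, where X_S = 1 if the K_7 on S is monochromatic.
For a fixed S, the K_7 on S has C(7, 2) = 21 edges. P[all 21 edges red] = (1/2)^21, and likewise for blue, so P[monochromatic] = 2·(1/2)^21 = 2^{1 − 21} = 1/1048576.
Summing: E[X] = C(33, 7) · 2^{1 − 21} = 4272048 · 1/1048576 = 267003/65536.
Numerically: E[X] ≈ 4.0741.

E[X] = C(33,7)·2^(1−C(7,2)) = 267003/65536 ≈ 4.0741.


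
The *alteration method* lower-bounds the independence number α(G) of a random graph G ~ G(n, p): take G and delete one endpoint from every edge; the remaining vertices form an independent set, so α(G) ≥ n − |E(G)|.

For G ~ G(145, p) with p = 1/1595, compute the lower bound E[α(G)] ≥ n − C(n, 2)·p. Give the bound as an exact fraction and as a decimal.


E[|E(G)|] = C(145, 2)·p = 10440 · (1/1595) = 72/11.
E[α(G)] ≥ n − E[|E(G)|] = 145 − 72/11 = 1523/11.
Numerically: ≈ 138.45455.
(This is only a lower bound; the true E[α(G)] may be larger.)

E[α(G)] ≥ 1523/11 ≈ 138.45455.


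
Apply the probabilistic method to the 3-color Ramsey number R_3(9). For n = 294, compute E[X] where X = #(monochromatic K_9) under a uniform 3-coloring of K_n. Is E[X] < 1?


E[X] = C(294, 9) · 3^{1 − 36} = 39963546001186808 · 3^{−35} = 39963546001186808/50031545098999707.
As a reduced fraction: E[X] = 39963546001186808/50031545098999707 ≈ 0.7988.
Is E[X] < 1? YES.
Since E[X] < 1, there exists a 3-coloring of K_{294} with no monochromatic K_9; hence R_3(9) > 294.

E[X] = 39963546001186808/50031545098999707 ≈ 0.7988; E[X] < 1, so R_3(9) > 294.


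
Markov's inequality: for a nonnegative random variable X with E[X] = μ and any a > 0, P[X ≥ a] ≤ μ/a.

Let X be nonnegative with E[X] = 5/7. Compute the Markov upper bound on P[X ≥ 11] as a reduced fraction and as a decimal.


μ = E[X] = 5/7, a = 11.
Markov: P[X ≥ 11] ≤ μ/a = (5/7)/11 = 5/77.
Numerically: ≈ 0.06494.
(Since a = 11 > μ = 0.71429, the bound 5/77 is < 1 and informative.)

P[X ≥ 11] ≤ 5/77 ≈ 0.06494.


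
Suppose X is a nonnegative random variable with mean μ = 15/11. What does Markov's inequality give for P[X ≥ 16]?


μ = E[X] = 15/11, a = 16.
Markov: P[X ≥ 16] ≤ μ/a = (15/11)/16 = 15/176.
Numerically: ≈ 0.0852.
(Since a = 16 > μ = 1.3636, the bound 15/176 is < 1 and informative.)

P[X ≥ 16] ≤ 15/176 ≈ 0.0852.


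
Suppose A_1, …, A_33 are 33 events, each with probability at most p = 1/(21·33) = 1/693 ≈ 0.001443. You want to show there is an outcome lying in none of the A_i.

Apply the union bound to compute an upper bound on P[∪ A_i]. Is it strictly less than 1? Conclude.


Union bound: P[∪_{i=1}^{33} A_i] ≤ Σ_i P[A_i] ≤ 33·p = 33·(1/693) = 1/21.
Numerically: 1/21 ≈ 0.047619.
Is 1/21 < 1? YES.
Since P[∪ A_i] ≤ 1/21 < 1, the complement has P[∩ A_i^c] ≥ 1 − 1/21 = 20/21 > 0, so some outcome avoids every A_i.

33·p = 1/21 ≈ 0.047619; existence CERTIFIED by the union bound.


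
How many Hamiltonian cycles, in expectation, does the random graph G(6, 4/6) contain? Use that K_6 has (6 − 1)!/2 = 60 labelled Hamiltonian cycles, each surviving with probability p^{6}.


K_6 has (6 − 1)!/2 = 60 labelled Hamiltonian cycles.
For each such Hamiltonian cycle H, let X_H = 1 if all 6 edges of H are present in G. Then P[X_H = 1] = p^{6} = (2/3)^{6} = 64/729.
Summing the indicators: E[X] = Σ_H E[X_H] = 60 · p^{6} = 60 · 64/729 = 1280/243.
Numerically: E[X] ≈ 5.2675.

E[X] = 60 · (2/3)^{6} = 1280/243 ≈ 5.2675.


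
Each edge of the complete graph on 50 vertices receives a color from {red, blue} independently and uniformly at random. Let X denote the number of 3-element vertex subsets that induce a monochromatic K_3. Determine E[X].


Let X = Σ_S X_S over the C(50, 3) = 19600 subsets S of size 3, where X_S = 1 if the K_3 on S is monochromatic.
For a fixed S, the K_3 on S has C(3, 2) = 3 edges. P[all 3 edges red] = (1/2)^3, and likewise for blue, so P[monochromatic] = 2·(1/2)^3 = 2^{1 − 3} = 1/4.
Summing: E[X] = C(50, 3) · 2^{1 − 3} = 19600 · 1/4 = 4900.
Numerically: E[X] ≈ 4900.00000.

E[X] = C(50,3)·2^(1−C(3,2)) = 4900 ≈ 4900.00000.


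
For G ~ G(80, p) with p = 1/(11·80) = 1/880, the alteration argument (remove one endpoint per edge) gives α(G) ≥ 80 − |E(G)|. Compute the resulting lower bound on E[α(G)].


E[|E(G)|] = C(80, 2)·p = 3160 · (1/880) = 79/22.
E[α(G)] ≥ n − E[|E(G)|] = 80 − 79/22 = 1681/22.
Numerically: ≈ 76.409.
(This is only a lower bound; the true E[α(G)] may be larger.)

E[α(G)] ≥ 1681/22 ≈ 76.409.


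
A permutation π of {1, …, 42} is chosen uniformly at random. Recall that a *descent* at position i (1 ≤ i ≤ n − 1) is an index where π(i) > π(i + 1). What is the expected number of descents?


Write X = Σ X_I over i = 1, …, 41, with X_I the indicator of one descent.
There are 41 indicators.
For each fixed i, the pair (π(i), π(i+1)) is a uniformly random ordered pair of distinct values from {1, …, 42}; by symmetry P[π(i) > π(i+1)] = 1/2.
By linearity: E[X] = 41 · (1/2) = (42 − 1) · (1/2) = 41/2 ≈ 20.500.

E[X] = 41/2 = 20.500.


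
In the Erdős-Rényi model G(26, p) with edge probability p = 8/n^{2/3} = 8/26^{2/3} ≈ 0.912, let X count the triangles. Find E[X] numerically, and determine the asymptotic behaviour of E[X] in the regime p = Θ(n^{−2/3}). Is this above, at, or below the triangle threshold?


Number of potential triangles: C(26, 3) = 2600.
Each occurs with probability p³ ≈ (0.912)³ ≈ 7.57396e-01.
By linearity: E[X] = C(26, 3)·p³ ≈ 2600 · 7.57396e-01 ≈ 1969.231.
Since α = 2/3 < 1, p = c/n^{2/3} ≫ 1/n is above the triangle threshold p ~ 1/n. Asymptotically E[X] ~ (c³/6)·n^{3(1−α)} = (8³/6)·n^{1} → ∞; triangles are abundant w.h.p.

E[X] ≈ 1969.231; in regime p = Θ(1/n^{2/3}) E[X] diverges (above the triangle threshold p ~ 1/n).


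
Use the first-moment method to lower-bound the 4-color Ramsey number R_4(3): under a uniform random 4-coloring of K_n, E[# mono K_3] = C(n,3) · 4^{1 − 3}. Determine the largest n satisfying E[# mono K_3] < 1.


We need C(n, 3) · 4^{1 − 3} < 1, i.e. C(n, 3) < 4^{3 − 1} = 16.
Check values of n near the boundary:
  n = 4: C(4, 3) = 4; 4 < 16? YES
  n = 5: C(5, 3) = 10; 10 < 16? YES
  n = 6: C(6, 3) = 20; 20 < 16? NO
  n = 7: C(7, 3) = 35; 35 < 16? NO
The largest n with C(n, 3) < 16 is n = 5 (where E[X] = 5/8 ≈ 0.6250). Hence R_4(3) > 5, i.e. R_4(3) ≥ 6.

Largest n = 5; hence R_4(3) > 5.


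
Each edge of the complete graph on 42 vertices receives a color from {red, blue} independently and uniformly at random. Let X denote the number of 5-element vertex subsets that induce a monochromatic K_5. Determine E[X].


Let X = Σ_S X_S over the C(42, 5) = 850668 subsets S of size 5, where X_S = 1 if the K_5 on S is monochromatic.
For a fixed S, the K_5 on S has C(5, 2) = 10 edges. P[all 10 edges red] = (1/2)^10, and likewise for blue, so P[monochromatic] = 2·(1/2)^10 = 2^{1 − 10} = 1/512.
Summing: E[X] = C(42, 5) · 2^{1 − 10} = 850668 · 1/512 = 212667/128.
Numerically: E[X] ≈ 1661.460938.

E[X] = C(42,5)·2^(1−C(5,2)) = 212667/128 ≈ 1661.460938.


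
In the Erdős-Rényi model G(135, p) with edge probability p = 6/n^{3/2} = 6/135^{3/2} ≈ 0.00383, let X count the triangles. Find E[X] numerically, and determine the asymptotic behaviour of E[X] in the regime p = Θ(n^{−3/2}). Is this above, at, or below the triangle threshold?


Number of potential triangles: C(135, 3) = 400995.
Each occurs with probability p³ ≈ (0.00383)³ ≈ 5.59695e-08.
By linearity: E[X] = C(135, 3)·p³ ≈ 400995 · 5.59695e-08 ≈ 0.022.
Since α = 3/2 > 1, p = c/n^{3/2} = o(1/n) is below the triangle threshold p ~ 1/n. Asymptotically E[X] ~ (c³/6)·n^{3(1−α)} = (6³/6)·n^{-1.5} → 0, so by Markov's inequality G has no triangles w.h.p.

E[X] ≈ 0.022; in regime p = Θ(1/n^{3/2}) E[X] tends to 0 (below the triangle threshold p ~ 1/n).


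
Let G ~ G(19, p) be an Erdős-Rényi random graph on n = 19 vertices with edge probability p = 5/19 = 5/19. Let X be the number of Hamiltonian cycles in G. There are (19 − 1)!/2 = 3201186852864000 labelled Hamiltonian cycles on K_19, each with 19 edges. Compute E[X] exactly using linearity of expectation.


K_19 has (19 − 1)!/2 = 3201186852864000 labelled Hamiltonian cycles.
For each such Hamiltonian cycle H, let X_H = 1 if all 19 edges of H are present in G. Then P[X_H = 1] = p^{19} = (5/19)^{19} = 19073486328125/1978419655660313589123979.
By linearity: E[X] = Σ_H E[X_H] = 3201186852864000 · p^{19} = 3201186852864000 · 19073486328125/1978419655660313589123979 = 61057793671875000000000000000/1978419655660313589123979.
Numerically: E[X] ≈ 30862.

E[X] = 3201186852864000 · (5/19)^{19} = 61057793671875000000000000000/1978419655660313589123979 ≈ 30862.


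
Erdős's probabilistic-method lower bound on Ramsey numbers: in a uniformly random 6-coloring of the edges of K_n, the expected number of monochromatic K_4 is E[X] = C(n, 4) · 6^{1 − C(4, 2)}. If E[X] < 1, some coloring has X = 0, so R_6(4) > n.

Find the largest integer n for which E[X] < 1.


We need C(n, 4) · 6^{1 − 6} < 1, i.e. C(n, 4) < 6^{6 − 1} = 7776.
Check values of n near the boundary:
  n = 16: C(16, 4) = 1820; 1820 < 7776? YES
  n = 17: C(17, 4) = 2380; 2380 < 7776? YES
  n = 18: C(18, 4) = 3060; 3060 < 7776? YES
  n = 19: C(19, 4) = 3876; 3876 < 7776? YES
  n = 20: C(20, 4) = 4845; 4845 < 7776? YES
  n = 21: C(21, 4) = 5985; 5985 < 7776? YES
  n = 22: C(22, 4) = 7315; 7315 < 7776? YES
  n = 23: C(23, 4) = 8855; 8855 < 7776? NO
The largest n with C(n, 4) < 7776 is n = 22 (where E[X] = 7315/7776 ≈ 0.940715). Hence R_6(4) > 22, i.e. R_6(4) ≥ 23.

Largest n = 22; hence R_6(4) > 22.


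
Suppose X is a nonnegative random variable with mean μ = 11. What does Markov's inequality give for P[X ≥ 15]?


μ = E[X] = 11, a = 15.
Markov: P[X ≥ 15] ≤ μ/a = (11)/15 = 11/15.
Numerically: ≈ 0.733333.
(Since a = 15 > μ = 11.000000, the bound 11/15 is < 1 and informative.)

P[X ≥ 15] ≤ 11/15 ≈ 0.733333.


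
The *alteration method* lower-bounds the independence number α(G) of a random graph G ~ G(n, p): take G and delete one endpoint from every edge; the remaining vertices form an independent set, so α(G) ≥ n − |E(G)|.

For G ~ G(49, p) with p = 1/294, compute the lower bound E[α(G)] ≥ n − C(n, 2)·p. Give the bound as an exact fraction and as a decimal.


E[|E(G)|] = C(49, 2)·p = 1176 · (1/294) = 4.
E[α(G)] ≥ n − E[|E(G)|] = 49 − 4 = 45.
Numerically: ≈ 45.000000.
(This is only a lower bound; the true E[α(G)] may be larger.)

E[α(G)] ≥ 45 ≈ 45.000000.


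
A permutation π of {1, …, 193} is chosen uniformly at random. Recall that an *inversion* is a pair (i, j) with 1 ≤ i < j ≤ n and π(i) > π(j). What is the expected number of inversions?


Write X = Σ X_I over the C(193, 2) = 18528 pairs i < j, with X_I the indicator of one inversion.
There are 18528 indicators.
For each fixed pair i < j, the values π(i) and π(j) are two distinct elements of {1, …, 193} in uniformly random order; by symmetry P[π(i) > π(j)] = 1/2.
By linearity: E[X] = 18528 · (1/2) = C(193, 2) · (1/2) = 18528/2 = 9264 ≈ 9264.000.

E[X] = 9264 = 9264.000.


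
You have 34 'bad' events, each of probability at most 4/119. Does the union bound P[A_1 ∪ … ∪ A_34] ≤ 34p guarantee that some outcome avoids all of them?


Union bound: P[∪_{i=1}^{34} A_i] ≤ Σ_i P[A_i] ≤ 34·p = 34·(4/119) = 8/7.
Numerically: 8/7 ≈ 1.143.
Is 8/7 < 1? NO.
Since the bound 8/7 is ≥ 1, the union bound is uninformative here; it does NOT by itself certify existence.

34·p = 8/7 ≈ 1.143; existence NOT certified by the union bound.


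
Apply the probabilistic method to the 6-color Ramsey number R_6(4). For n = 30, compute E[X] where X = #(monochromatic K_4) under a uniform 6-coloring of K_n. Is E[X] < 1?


E[X] = C(30, 4) · 6^{1 − 6} = 27405 · 6^{−5} = 27405/7776.
As a reduced fraction: E[X] = 1015/288 ≈ 3.524.
Is E[X] < 1? NO.
Since E[X] ≥ 1, the first-moment bound is inconclusive at n = 30; it does NOT by itself certify R_6(4) > 30.

E[X] = 1015/288 ≈ 3.524; E[X] ≥ 1; first-moment method inconclusive here.


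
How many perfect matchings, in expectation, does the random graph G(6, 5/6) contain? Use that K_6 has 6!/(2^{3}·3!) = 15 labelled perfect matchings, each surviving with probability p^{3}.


K_6 has 6!/(2^{3}·3!) = 15 labelled perfect matchings.
For each such perfect matching H, let X_H = 1 if all 3 edges of H are present in G. Then P[X_H = 1] = p^{3} = (5/6)^{3} = 125/216.
By linearity: E[X] = Σ_H E[X_H] = 15 · p^{3} = 15 · 125/216 = 625/72.
Numerically: E[X] ≈ 8.681.

E[X] = 15 · (5/6)^{3} = 625/72 ≈ 8.681.


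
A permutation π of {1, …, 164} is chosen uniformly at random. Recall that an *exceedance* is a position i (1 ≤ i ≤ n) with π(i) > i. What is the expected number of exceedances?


Write X = Σ_{i=1}^{164} X_i, where X_i = 1_{π(i) > i}.
For each fixed i, π(i) is uniform over {1, …, 164} (marginal of a uniform permutation), so P[π(i) > i] = (n − i)/n. Summing: Σ_{i=1}^{164} (n − i)/n = (0 + 1 + … + 163)/164 = 164(164 − 1)/(2·164) = (164 − 1)/2.
Hence E[X] = Σ_{i=1}^{164} (164 − i)/164 = 163/2 ≈ 81.5000.

E[X] = 163/2 = 81.5000.


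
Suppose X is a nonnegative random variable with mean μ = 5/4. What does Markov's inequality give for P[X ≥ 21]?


μ = E[X] = 5/4, a = 21.
Markov: P[X ≥ 21] ≤ μ/a = (5/4)/21 = 5/84.
Numerically: ≈ 0.0595.
(Since a = 21 > μ = 1.2500, the bound 5/84 is < 1 and informative.)

P[X ≥ 21] ≤ 5/84 ≈ 0.0595.


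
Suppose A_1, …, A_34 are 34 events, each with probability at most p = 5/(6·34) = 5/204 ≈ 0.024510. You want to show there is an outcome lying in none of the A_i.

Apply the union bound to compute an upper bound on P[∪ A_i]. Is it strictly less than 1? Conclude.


Union bound: P[∪_{i=1}^{34} A_i] ≤ Σ_i P[A_i] ≤ 34·p = 34·(5/204) = 5/6.
Numerically: 5/6 ≈ 0.833333.
Is 5/6 < 1? YES.
Since P[∪ A_i] ≤ 5/6 < 1, the complement has P[∩ A_i^c] ≥ 1 − 5/6 = 1/6 > 0, so some outcome avoids every A_i.

34·p = 5/6 ≈ 0.833333; existence CERTIFIED by the union bound.


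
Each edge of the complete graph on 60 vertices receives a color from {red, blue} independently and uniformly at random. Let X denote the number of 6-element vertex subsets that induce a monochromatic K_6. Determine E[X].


Let X = Σ_S X_S over the C(60, 6) = 50063860 subsets S of size 6, where X_S = 1 if the K_6 on S is monochromatic.
For a fixed S, the K_6 on S has C(6, 2) = 15 edges. P[all 15 edges red] = (1/2)^15, and likewise for blue, so P[monochromatic] = 2·(1/2)^15 = 2^{1 − 15} = 1/16384.
By linearity of expectation: E[X] = C(60, 6) · 2^{1 − 15} = 50063860 · 1/16384 = 12515965/4096.
Numerically: E[X] ≈ 3055.656.

E[X] = C(60,6)·2^(1−C(6,2)) = 12515965/4096 ≈ 3055.656.


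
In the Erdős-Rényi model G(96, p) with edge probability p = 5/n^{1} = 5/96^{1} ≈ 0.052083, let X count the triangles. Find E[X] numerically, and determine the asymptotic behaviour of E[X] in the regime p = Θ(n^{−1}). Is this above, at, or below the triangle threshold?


Number of potential triangles: C(96, 3) = 142880.
Each occurs with probability p³ ≈ (0.052083)³ ≈ 1.4128508e-04.
By linearity: E[X] = C(96, 3)·p³ ≈ 142880 · 1.4128508e-04 ≈ 20.18681.
Here α = 1, so p = 5/n is exactly at the triangle threshold p ~ 1/n. Asymptotically E[X] → c³/6 = 5³/6 = 125/6 ≈ 20.83333, a bounded constant. In this regime the triangle count is asymptotically Poisson(c³/6).

E[X] ≈ 20.18681; in regime p = Θ(1/n^{1}) E[X] stays bounded (at the triangle threshold p ~ 1/n).


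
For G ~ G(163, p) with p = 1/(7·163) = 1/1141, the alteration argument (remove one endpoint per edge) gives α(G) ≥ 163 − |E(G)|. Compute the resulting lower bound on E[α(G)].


E[|E(G)|] = C(163, 2)·p = 13203 · (1/1141) = 81/7.
E[α(G)] ≥ n − E[|E(G)|] = 163 − 81/7 = 1060/7.
Numerically: ≈ 151.42857.
(This is only a lower bound; the true E[α(G)] may be larger.)

E[α(G)] ≥ 1060/7 ≈ 151.42857.


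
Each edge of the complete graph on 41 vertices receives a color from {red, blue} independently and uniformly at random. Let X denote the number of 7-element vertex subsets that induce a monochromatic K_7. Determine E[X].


Let X = Σ_S X_S over the C(41, 7) = 22481940 subsets S of size 7, where X_S = 1 if the K_7 on S is monochromatic.
For a fixed S, the K_7 on S has C(7, 2) = 21 edges. P[all 21 edges red] = (1/2)^21, and likewise for blue, so P[monochromatic] = 2·(1/2)^21 = 2^{1 − 21} = 1/1048576.
By linearity of expectation: E[X] = C(41, 7) · 2^{1 − 21} = 22481940 · 1/1048576 = 5620485/262144.
Numerically: E[X] ≈ 21.440449.

E[X] = C(41,7)·2^(1−C(7,2)) = 5620485/262144 ≈ 21.440449.


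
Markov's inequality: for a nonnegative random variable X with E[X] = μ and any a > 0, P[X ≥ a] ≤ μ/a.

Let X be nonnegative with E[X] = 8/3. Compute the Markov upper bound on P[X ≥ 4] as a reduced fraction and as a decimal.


μ = E[X] = 8/3, a = 4.
Markov: P[X ≥ 4] ≤ μ/a = (8/3)/4 = 2/3.
Numerically: ≈ 0.6667.
(Since a = 4 > μ = 2.6667, the bound 2/3 is < 1 and informative.)

P[X ≥ 4] ≤ 2/3 ≈ 0.6667.


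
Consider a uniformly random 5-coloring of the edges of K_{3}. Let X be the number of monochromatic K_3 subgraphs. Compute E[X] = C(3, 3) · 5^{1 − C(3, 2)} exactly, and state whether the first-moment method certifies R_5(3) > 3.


E[X] = C(3, 3) · 5^{1 − 3} = 1 · 5^{−2} = 1/25.
As a reduced fraction: E[X] = 1/25 ≈ 0.040.
Is E[X] < 1? YES.
Since E[X] < 1, there exists a 5-coloring of K_{3} with no monochromatic K_3; hence R_5(3) > 3.

E[X] = 1/25 ≈ 0.040; E[X] < 1, so R_5(3) > 3.


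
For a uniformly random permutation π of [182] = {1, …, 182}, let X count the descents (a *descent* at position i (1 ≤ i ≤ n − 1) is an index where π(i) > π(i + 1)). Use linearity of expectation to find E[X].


Write X = Σ X_I over i = 1, …, 181, with X_I the indicator of one descent.
There are 181 indicators.
For each fixed i, the pair (π(i), π(i+1)) is a uniformly random ordered pair of distinct values from {1, …, 182}; by symmetry P[π(i) > π(i+1)] = 1/2.
By linearity: E[X] = 181 · (1/2) = (182 − 1) · (1/2) = 181/2 ≈ 90.50000.

E[X] = 181/2 = 90.50000.


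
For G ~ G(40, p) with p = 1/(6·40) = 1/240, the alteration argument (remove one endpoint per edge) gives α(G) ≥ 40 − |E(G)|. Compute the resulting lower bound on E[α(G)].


E[|E(G)|] = C(40, 2)·p = 780 · (1/240) = 13/4.
E[α(G)] ≥ n − E[|E(G)|] = 40 − 13/4 = 147/4.
Numerically: ≈ 36.750000.
(This is only a lower bound; the true E[α(G)] may be larger.)

E[α(G)] ≥ 147/4 ≈ 36.750000.


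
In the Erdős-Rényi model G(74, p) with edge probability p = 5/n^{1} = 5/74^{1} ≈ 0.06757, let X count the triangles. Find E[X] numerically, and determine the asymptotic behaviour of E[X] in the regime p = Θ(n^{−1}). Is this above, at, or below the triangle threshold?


Number of potential triangles: C(74, 3) = 64824.
Each occurs with probability p³ ≈ (0.06757)³ ≈ 3.084714e-04.
By linearity: E[X] = C(74, 3)·p³ ≈ 64824 · 3.084714e-04 ≈ 19.9963.
Here α = 1, so p = 5/n is exactly at the triangle threshold p ~ 1/n. Asymptotically E[X] → c³/6 = 5³/6 = 125/6 ≈ 20.8333, a bounded constant. In this regime the triangle count is asymptotically Poisson(c³/6).

E[X] ≈ 19.9963; in regime p = Θ(1/n^{1}) E[X] stays bounded (at the triangle threshold p ~ 1/n).


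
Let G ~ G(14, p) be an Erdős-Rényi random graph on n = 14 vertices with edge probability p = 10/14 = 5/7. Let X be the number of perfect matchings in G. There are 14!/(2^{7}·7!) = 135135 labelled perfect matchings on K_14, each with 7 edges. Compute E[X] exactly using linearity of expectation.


K_14 has 14!/(2^{7}·7!) = 135135 labelled perfect matchings.
For each such perfect matching H, let X_H = 1 if all 7 edges of H are present in G. Then P[X_H = 1] = p^{7} = (5/7)^{7} = 78125/823543.
Summing the indicators: E[X] = Σ_H E[X_H] = 135135 · p^{7} = 135135 · 78125/823543 = 1508203125/117649.
Numerically: E[X] ≈ 12819.5.

E[X] = 135135 · (5/7)^{7} = 1508203125/117649 ≈ 12819.5.


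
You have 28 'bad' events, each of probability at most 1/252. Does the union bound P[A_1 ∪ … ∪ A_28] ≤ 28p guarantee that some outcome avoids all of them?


Union bound: P[∪_{i=1}^{28} A_i] ≤ Σ_i P[A_i] ≤ 28·p = 28·(1/252) = 1/9.
Numerically: 1/9 ≈ 0.1111111.
Is 1/9 < 1? YES.
Since P[∪ A_i] ≤ 1/9 < 1, the complement has P[∩ A_i^c] ≥ 1 − 1/9 = 8/9 > 0, so some outcome avoids every A_i.

28·p = 1/9 ≈ 0.1111111; existence CERTIFIED by the union bound.


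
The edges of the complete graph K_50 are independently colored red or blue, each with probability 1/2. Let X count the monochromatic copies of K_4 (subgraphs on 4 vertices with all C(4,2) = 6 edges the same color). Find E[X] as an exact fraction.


Let X = Σ_S X_S over the C(50, 4) = 230300 subsets S of size 4, where X_S = 1 if the K_4 on S is monochromatic.
For a fixed S, the K_4 on S has C(4, 2) = 6 edges. P[all 6 edges red] = (1/2)^6, and likewise for blue, so P[monochromatic] = 2·(1/2)^6 = 2^{1 − 6} = 1/32.
By linearity of expectation: E[X] = C(50, 4) · 2^{1 − 6} = 230300 · 1/32 = 57575/8.
Numerically: E[X] ≈ 7196.87500.

E[X] = C(50,4)·2^(1−C(4,2)) = 57575/8 ≈ 7196.87500.


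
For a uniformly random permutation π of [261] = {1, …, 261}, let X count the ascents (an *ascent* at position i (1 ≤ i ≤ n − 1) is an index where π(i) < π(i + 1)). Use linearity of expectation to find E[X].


Write X = Σ X_I over i = 1, …, 260, with X_I the indicator of one ascent.
There are 260 indicators.
For each fixed i, the pair (π(i), π(i+1)) is a uniformly random ordered pair of distinct values from {1, …, 261}; by symmetry P[π(i) < π(i+1)] = 1/2.
By linearity: E[X] = 260 · (1/2) = (261 − 1) · (1/2) = 130 ≈ 130.00000.

E[X] = 130 = 130.00000.


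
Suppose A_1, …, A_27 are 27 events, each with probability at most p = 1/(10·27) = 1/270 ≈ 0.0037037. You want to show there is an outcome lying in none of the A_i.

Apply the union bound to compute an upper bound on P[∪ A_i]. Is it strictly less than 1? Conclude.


Union bound: P[∪_{i=1}^{27} A_i] ≤ Σ_i P[A_i] ≤ 27·p = 27·(1/270) = 1/10.
Numerically: 1/10 ≈ 0.1000000.
Is 1/10 < 1? YES.
Since P[∪ A_i] ≤ 1/10 < 1, the complement has P[∩ A_i^c] ≥ 1 − 1/10 = 9/10 > 0, so some outcome avoids every A_i.

27·p = 1/10 ≈ 0.1000000; existence CERTIFIED by the union bound.


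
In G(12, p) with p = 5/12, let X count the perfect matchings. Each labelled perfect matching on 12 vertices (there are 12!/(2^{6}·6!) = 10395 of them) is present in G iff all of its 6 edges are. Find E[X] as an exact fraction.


K_12 has 12!/(2^{6}·6!) = 10395 labelled perfect matchings.
For each such perfect matching H, let X_H = 1 if all 6 edges of H are present in G. Then P[X_H = 1] = p^{6} = (5/12)^{6} = 15625/2985984.
Summing the indicators: E[X] = Σ_H E[X_H] = 10395 · p^{6} = 10395 · 15625/2985984 = 6015625/110592.
Numerically: E[X] ≈ 54.39.

E[X] = 10395 · (5/12)^{6} = 6015625/110592 ≈ 54.39.


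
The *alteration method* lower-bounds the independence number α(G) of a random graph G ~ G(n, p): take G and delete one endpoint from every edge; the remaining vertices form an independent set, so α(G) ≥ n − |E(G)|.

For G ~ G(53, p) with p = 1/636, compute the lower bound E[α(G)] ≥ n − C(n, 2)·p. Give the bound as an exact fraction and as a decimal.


E[|E(G)|] = C(53, 2)·p = 1378 · (1/636) = 13/6.
E[α(G)] ≥ n − E[|E(G)|] = 53 − 13/6 = 305/6.
Numerically: ≈ 50.83333.
(This is only a lower bound; the true E[α(G)] may be larger.)

E[α(G)] ≥ 305/6 ≈ 50.83333.


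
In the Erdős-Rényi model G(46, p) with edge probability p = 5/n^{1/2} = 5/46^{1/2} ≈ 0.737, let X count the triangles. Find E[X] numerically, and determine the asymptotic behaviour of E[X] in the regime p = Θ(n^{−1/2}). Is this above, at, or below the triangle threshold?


Number of potential triangles: C(46, 3) = 15180.
Each occurs with probability p³ ≈ (0.737)³ ≈ 4.00657e-01.
By linearity: E[X] = C(46, 3)·p³ ≈ 15180 · 4.00657e-01 ≈ 6081.981.
Since α = 1/2 < 1, p = c/n^{1/2} ≫ 1/n is above the triangle threshold p ~ 1/n. Asymptotically E[X] ~ (c³/6)·n^{3(1−α)} = (5³/6)·n^{1.5} → ∞; triangles are abundant w.h.p.

E[X] ≈ 6081.981; in regime p = Θ(1/n^{1/2}) E[X] diverges (above the triangle threshold p ~ 1/n).


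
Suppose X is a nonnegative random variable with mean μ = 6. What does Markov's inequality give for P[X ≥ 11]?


μ = E[X] = 6, a = 11.
Markov: P[X ≥ 11] ≤ μ/a = (6)/11 = 6/11.
Numerically: ≈ 0.545.
(Since a = 11 > μ = 6.000, the bound 6/11 is < 1 and informative.)

P[X ≥ 11] ≤ 6/11 ≈ 0.545.


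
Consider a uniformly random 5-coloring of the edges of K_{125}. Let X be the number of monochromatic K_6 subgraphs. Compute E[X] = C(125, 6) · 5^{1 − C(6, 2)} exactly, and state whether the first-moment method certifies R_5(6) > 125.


E[X] = C(125, 6) · 5^{1 − 15} = 4690625500 · 5^{−14} = 4690625500/6103515625.
As a reduced fraction: E[X] = 37525004/48828125 ≈ 0.7685.
Is E[X] < 1? YES.
Since E[X] < 1, there exists a 5-coloring of K_{125} with no monochromatic K_6; hence R_5(6) > 125.

E[X] = 37525004/48828125 ≈ 0.7685; E[X] < 1, so R_5(6) > 125.


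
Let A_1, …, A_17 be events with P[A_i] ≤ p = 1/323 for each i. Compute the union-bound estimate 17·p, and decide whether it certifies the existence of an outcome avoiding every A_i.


Union bound: P[∪_{i=1}^{17} A_i] ≤ Σ_i P[A_i] ≤ 17·p = 17·(1/323) = 1/19.
Numerically: 1/19 ≈ 0.053.
Is 1/19 < 1? YES.
Since P[∪ A_i] ≤ 1/19 < 1, the complement has P[∩ A_i^c] ≥ 1 − 1/19 = 18/19 > 0, so some outcome avoids every A_i.

17·p = 1/19 ≈ 0.053; existence CERTIFIED by the union bound.


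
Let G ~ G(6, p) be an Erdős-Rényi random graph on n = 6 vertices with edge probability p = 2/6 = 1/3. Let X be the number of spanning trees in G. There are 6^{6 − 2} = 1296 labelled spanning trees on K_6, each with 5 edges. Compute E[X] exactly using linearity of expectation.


K_6 has 6^{6 − 2} = 1296 labelled spanning trees.
For each such spanning tree H, let X_H = 1 if all 5 edges of H are present in G. Then P[X_H = 1] = p^{5} = (1/3)^{5} = 1/243.
By linearity of expectation: E[X] = Σ_H E[X_H] = 1296 · p^{5} = 1296 · 1/243 = 16/3.
Numerically: E[X] ≈ 5.3333.

E[X] = 1296 · (1/3)^{5} = 16/3 ≈ 5.3333.


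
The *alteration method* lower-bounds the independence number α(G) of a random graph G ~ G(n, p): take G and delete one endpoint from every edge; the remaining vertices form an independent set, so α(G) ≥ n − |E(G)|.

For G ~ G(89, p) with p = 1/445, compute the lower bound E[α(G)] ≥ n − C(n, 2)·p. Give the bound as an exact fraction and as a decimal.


E[|E(G)|] = C(89, 2)·p = 3916 · (1/445) = 44/5.
E[α(G)] ≥ n − E[|E(G)|] = 89 − 44/5 = 401/5.
Numerically: ≈ 80.200.
(This is only a lower bound; the true E[α(G)] may be larger.)

E[α(G)] ≥ 401/5 ≈ 80.200.


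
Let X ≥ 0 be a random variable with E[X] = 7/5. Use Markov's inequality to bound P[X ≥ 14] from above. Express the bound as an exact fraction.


μ = E[X] = 7/5, a = 14.
Markov: P[X ≥ 14] ≤ μ/a = (7/5)/14 = 1/10.
Numerically: ≈ 0.10000.
(Since a = 14 > μ = 1.40000, the bound 1/10 is < 1 and informative.)

P[X ≥ 14] ≤ 1/10 ≈ 0.10000.


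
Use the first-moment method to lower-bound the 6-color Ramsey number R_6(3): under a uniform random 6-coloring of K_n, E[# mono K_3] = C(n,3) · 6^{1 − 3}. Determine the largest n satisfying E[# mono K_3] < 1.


We need C(n, 3) · 6^{1 − 3} < 1, i.e. C(n, 3) < 6^{3 − 1} = 36.
Check values of n near the boundary:
  n = 6: C(6, 3) = 20; 20 < 36? YES
  n = 7: C(7, 3) = 35; 35 < 36? YES
  n = 8: C(8, 3) = 56; 56 < 36? NO
The largest n with C(n, 3) < 36 is n = 7 (where E[X] = 35/36 ≈ 0.9722). Hence R_6(3) > 7, i.e. R_6(3) ≥ 8.

Largest n = 7; hence R_6(3) > 7.


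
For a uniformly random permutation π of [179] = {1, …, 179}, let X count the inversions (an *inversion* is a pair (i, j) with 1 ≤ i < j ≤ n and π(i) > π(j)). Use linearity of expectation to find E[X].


Write X = Σ X_I over the C(179, 2) = 15931 pairs i < j, with X_I the indicator of one inversion.
There are 15931 indicators.
For each fixed pair i < j, the values π(i) and π(j) are two distinct elements of {1, …, 179} in uniformly random order; by symmetry P[π(i) > π(j)] = 1/2.
By linearity: E[X] = 15931 · (1/2) = C(179, 2) · (1/2) = 15931/2 = 15931/2 ≈ 7965.500000.

E[X] = 15931/2 = 7965.500000.


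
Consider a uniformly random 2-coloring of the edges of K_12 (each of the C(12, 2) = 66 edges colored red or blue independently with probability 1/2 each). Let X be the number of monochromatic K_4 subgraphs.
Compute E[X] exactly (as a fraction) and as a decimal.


Let X = Σ_S X_S over the C(12, 4) = 495 subsets S of size 4, where X_S = 1 if the K_4 on S is monochromatic.
For a fixed S, the K_4 on S has C(4, 2) = 6 edges. P[all 6 edges red] = (1/2)^6, and likewise for blue, so P[monochromatic] = 2·(1/2)^6 = 2^{1 − 6} = 1/32.
Summing: E[X] = C(12, 4) · 2^{1 − 6} = 495 · 1/32 = 495/32.
Numerically: E[X] ≈ 15.4688.

E[X] = C(12,4)·2^(1−C(4,2)) = 495/32 ≈ 15.4688.


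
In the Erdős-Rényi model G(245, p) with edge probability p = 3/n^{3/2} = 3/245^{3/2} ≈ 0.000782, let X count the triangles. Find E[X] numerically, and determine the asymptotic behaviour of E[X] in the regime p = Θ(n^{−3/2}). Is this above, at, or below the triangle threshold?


Number of potential triangles: C(245, 3) = 2421090.
Each occurs with probability p³ ≈ (0.000782)³ ≈ 4.78758e-10.
By linearity: E[X] = C(245, 3)·p³ ≈ 2421090 · 4.78758e-10 ≈ 0.001.
Since α = 3/2 > 1, p = c/n^{3/2} = o(1/n) is below the triangle threshold p ~ 1/n. Asymptotically E[X] ~ (c³/6)·n^{3(1−α)} = (3³/6)·n^{-1.5} → 0, so by Markov's inequality G has no triangles w.h.p.

E[X] ≈ 0.001; in regime p = Θ(1/n^{3/2}) E[X] tends to 0 (below the triangle threshold p ~ 1/n).


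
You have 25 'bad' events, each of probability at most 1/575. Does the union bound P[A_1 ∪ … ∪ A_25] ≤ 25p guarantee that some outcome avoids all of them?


Union bound: P[∪_{i=1}^{25} A_i] ≤ Σ_i P[A_i] ≤ 25·p = 25·(1/575) = 1/23.
Numerically: 1/23 ≈ 0.043478.
Is 1/23 < 1? YES.
Since P[∪ A_i] ≤ 1/23 < 1, the complement has P[∩ A_i^c] ≥ 1 − 1/23 = 22/23 > 0, so some outcome avoids every A_i.

25·p = 1/23 ≈ 0.043478; existence CERTIFIED by the union bound.


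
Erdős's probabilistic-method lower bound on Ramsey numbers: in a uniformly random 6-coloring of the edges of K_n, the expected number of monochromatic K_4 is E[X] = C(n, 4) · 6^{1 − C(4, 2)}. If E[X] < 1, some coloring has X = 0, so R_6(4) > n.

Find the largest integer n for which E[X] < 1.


We need C(n, 4) · 6^{1 − 6} < 1, i.e. C(n, 4) < 6^{6 − 1} = 7776.
Check values of n near the boundary:
  n = 16: C(16, 4) = 1820; 1820 < 7776? YES
  n = 17: C(17, 4) = 2380; 2380 < 7776? YES
  n = 18: C(18, 4) = 3060; 3060 < 7776? YES
  n = 19: C(19, 4) = 3876; 3876 < 7776? YES
  n = 20: C(20, 4) = 4845; 4845 < 7776? YES
  n = 21: C(21, 4) = 5985; 5985 < 7776? YES
  n = 22: C(22, 4) = 7315; 7315 < 7776? YES
  n = 23: C(23, 4) = 8855; 8855 < 7776? NO
The largest n with C(n, 4) < 7776 is n = 22 (where E[X] = 7315/7776 ≈ 0.940715). Hence R_6(4) > 22, i.e. R_6(4) ≥ 23.

Largest n = 22; hence R_6(4) > 22.


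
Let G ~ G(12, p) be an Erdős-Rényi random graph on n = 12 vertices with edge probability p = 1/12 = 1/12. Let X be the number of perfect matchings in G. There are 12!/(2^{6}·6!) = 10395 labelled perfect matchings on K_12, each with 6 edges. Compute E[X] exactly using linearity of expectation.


K_12 has 12!/(2^{6}·6!) = 10395 labelled perfect matchings.
For each such perfect matching H, let X_H = 1 if all 6 edges of H are present in G. Then P[X_H = 1] = p^{6} = (1/12)^{6} = 1/2985984.
By linearity of expectation: E[X] = Σ_H E[X_H] = 10395 · p^{6} = 10395 · 1/2985984 = 385/110592.
Numerically: E[X] ≈ 0.00348.

E[X] = 10395 · (1/12)^{6} = 385/110592 ≈ 0.00348.


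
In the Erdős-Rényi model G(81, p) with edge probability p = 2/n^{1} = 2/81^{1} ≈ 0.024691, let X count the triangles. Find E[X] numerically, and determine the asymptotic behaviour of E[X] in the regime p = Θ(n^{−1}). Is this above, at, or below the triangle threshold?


Number of potential triangles: C(81, 3) = 85320.
Each occurs with probability p³ ≈ (0.024691)³ ≈ 1.5053411e-05.
By linearity: E[X] = C(81, 3)·p³ ≈ 85320 · 1.5053411e-05 ≈ 1.28436.
Here α = 1, so p = 2/n is exactly at the triangle threshold p ~ 1/n. Asymptotically E[X] → c³/6 = 2³/6 = 4/3 ≈ 1.33333, a bounded constant. In this regime the triangle count is asymptotically Poisson(c³/6).

E[X] ≈ 1.28436; in regime p = Θ(1/n^{1}) E[X] stays bounded (at the triangle threshold p ~ 1/n).


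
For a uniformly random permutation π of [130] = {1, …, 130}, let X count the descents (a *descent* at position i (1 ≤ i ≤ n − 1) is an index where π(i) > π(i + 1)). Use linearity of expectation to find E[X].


Write X = Σ X_I over i = 1, …, 129, with X_I the indicator of one descent.
There are 129 indicators.
For each fixed i, the pair (π(i), π(i+1)) is a uniformly random ordered pair of distinct values from {1, …, 130}; by symmetry P[π(i) > π(i+1)] = 1/2.
By linearity: E[X] = 129 · (1/2) = (130 − 1) · (1/2) = 129/2 ≈ 64.500.

E[X] = 129/2 = 64.500.


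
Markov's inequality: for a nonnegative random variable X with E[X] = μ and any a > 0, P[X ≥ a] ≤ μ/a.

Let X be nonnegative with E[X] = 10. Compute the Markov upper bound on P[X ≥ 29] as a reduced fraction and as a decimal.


μ = E[X] = 10, a = 29.
Markov: P[X ≥ 29] ≤ μ/a = (10)/29 = 10/29.
Numerically: ≈ 0.34483.
(Since a = 29 > μ = 10.00000, the bound 10/29 is < 1 and informative.)

P[X ≥ 29] ≤ 10/29 ≈ 0.34483.


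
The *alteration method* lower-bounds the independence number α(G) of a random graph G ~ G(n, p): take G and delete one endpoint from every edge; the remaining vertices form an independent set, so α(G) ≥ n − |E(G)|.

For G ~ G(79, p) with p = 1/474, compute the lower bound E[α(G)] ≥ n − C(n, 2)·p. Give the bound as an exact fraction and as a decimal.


E[|E(G)|] = C(79, 2)·p = 3081 · (1/474) = 13/2.
E[α(G)] ≥ n − E[|E(G)|] = 79 − 13/2 = 145/2.
Numerically: ≈ 72.5000.
(This is only a lower bound; the true E[α(G)] may be larger.)

E[α(G)] ≥ 145/2 ≈ 72.5000.


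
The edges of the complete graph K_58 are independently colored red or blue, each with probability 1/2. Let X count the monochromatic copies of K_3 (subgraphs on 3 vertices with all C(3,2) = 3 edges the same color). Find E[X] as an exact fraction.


Let X = Σ_S X_S over the C(58, 3) = 30856 subsets S of size 3, where X_S = 1 if the K_3 on S is monochromatic.
For a fixed S, the K_3 on S has C(3, 2) = 3 edges. P[all 3 edges red] = (1/2)^3, and likewise for blue, so P[monochromatic] = 2·(1/2)^3 = 2^{1 − 3} = 1/4.
Summing: E[X] = C(58, 3) · 2^{1 − 3} = 30856 · 1/4 = 7714.
Numerically: E[X] ≈ 7714.00000.

E[X] = C(58,3)·2^(1−C(3,2)) = 7714 ≈ 7714.00000.


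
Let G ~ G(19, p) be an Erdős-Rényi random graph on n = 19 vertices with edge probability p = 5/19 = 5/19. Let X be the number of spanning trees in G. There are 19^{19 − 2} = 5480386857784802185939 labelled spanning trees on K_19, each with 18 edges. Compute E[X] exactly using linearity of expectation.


K_19 has 19^{19 − 2} = 5480386857784802185939 labelled spanning trees.
For each such spanning tree H, let X_H = 1 if all 18 edges of H are present in G. Then P[X_H = 1] = p^{18} = (5/19)^{18} = 3814697265625/104127350297911241532841.
By linearity: E[X] = Σ_H E[X_H] = 5480386857784802185939 · p^{18} = 5480386857784802185939 · 3814697265625/104127350297911241532841 = 3814697265625/19.
Numerically: E[X] ≈ 2.00774e+11.

E[X] = 5480386857784802185939 · (5/19)^{18} = 3814697265625/19 ≈ 2.00774e+11.


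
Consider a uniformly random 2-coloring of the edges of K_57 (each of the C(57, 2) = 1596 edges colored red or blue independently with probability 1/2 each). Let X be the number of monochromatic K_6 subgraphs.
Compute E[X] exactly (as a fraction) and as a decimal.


Let X = Σ_S X_S over the C(57, 6) = 36288252 subsets S of size 6, where X_S = 1 if the K_6 on S is monochromatic.
For a fixed S, the K_6 on S has C(6, 2) = 15 edges. P[all 15 edges red] = (1/2)^15, and likewise for blue, so P[monochromatic] = 2·(1/2)^15 = 2^{1 − 15} = 1/16384.
Summing: E[X] = C(57, 6) · 2^{1 − 15} = 36288252 · 1/16384 = 9072063/4096.
Numerically: E[X] ≈ 2214.859131.

E[X] = C(57,6)·2^(1−C(6,2)) = 9072063/4096 ≈ 2214.859131.


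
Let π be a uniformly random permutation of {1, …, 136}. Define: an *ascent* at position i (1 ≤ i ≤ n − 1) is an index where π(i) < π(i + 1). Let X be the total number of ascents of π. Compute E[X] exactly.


Write X = Σ X_I over i = 1, …, 135, with X_I the indicator of one ascent.
There are 135 indicators.
For each fixed i, the pair (π(i), π(i+1)) is a uniformly random ordered pair of distinct values from {1, …, 136}; by symmetry P[π(i) < π(i+1)] = 1/2.
By linearity: E[X] = 135 · (1/2) = (136 − 1) · (1/2) = 135/2 ≈ 67.50000.

E[X] = 135/2 = 67.50000.


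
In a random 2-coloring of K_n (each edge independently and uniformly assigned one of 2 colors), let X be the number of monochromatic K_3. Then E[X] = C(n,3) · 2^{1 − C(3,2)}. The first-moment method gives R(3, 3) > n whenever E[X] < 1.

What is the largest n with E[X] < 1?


We need C(n, 3) · 2^{1 − 3} < 1, i.e. C(n, 3) < 2^{3 − 1} = 4.
Check values of n near the boundary:
  n = 3: C(3, 3) = 1; 1 < 4? YES
  n = 4: C(4, 3) = 4; 4 < 4? NO
The largest n with C(n, 3) < 4 is n = 3 (where E[X] = 1/4 ≈ 0.2500000). Hence R(3, 3) > 3, i.e. R(3, 3) ≥ 4.

Largest n = 3; hence R(3, 3) > 3.


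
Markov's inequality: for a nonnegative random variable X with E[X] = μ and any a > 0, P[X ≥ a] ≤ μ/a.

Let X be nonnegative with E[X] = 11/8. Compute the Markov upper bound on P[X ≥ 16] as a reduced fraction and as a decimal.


μ = E[X] = 11/8, a = 16.
Markov: P[X ≥ 16] ≤ μ/a = (11/8)/16 = 11/128.
Numerically: ≈ 0.08594.
(Since a = 16 > μ = 1.37500, the bound 11/128 is < 1 and informative.)

P[X ≥ 16] ≤ 11/128 ≈ 0.08594.
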